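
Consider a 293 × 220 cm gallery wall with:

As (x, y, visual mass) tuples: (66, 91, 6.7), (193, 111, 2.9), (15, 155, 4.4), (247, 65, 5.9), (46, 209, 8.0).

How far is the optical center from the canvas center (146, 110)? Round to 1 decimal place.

≈ 47.5 cm

Σw = 6.7 + 2.9 + 4.4 + 5.9 + 8.0 = 27.9.
Σw·x = 6.7·66 + 2.9·193 + 4.4·15 + 5.9·247 + 8.0·46 = 2893.2, so x̄ = 2893.2/27.9 ≈ 103.70.
Σw·y = 6.7·91 + 2.9·111 + 4.4·155 + 5.9·65 + 8.0·209 = 3669.1, so ȳ = 3669.1/27.9 ≈ 131.51.
Relative to (146, 110): Δ = (-42.30, 21.51); |Δ| = √(-42.30² + 21.51²) ≈ 47.46.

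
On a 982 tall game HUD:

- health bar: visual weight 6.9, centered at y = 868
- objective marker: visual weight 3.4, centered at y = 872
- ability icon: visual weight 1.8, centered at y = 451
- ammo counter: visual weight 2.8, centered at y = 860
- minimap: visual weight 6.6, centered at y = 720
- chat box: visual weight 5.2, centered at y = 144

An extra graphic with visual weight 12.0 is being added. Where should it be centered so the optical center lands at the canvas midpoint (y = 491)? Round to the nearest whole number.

y ≈ 111

With the extra graphic, Σw becomes 6.9 + 3.4 + 1.8 + 2.8 + 6.6 + 5.2 + 12.0 = 38.7.
y: target moment 38.7×491 = 19001.7; current 6.9·868 + 3.4·872 + 1.8·451 + 2.8·860 + 6.6·720 + 5.2·144 = 17674.6; the extra graphic supplies 1327.1, so y = 1327.1/12.0 ≈ 110.59.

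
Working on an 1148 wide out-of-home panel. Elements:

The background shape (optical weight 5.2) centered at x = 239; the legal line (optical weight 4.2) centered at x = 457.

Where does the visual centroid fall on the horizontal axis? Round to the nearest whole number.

x ≈ 336

Weights sum to 5.2 + 4.2 = 9.4.
x: (5.2·239 + 4.2·457) / 9.4 = 3162.2 / 9.4 ≈ 336.40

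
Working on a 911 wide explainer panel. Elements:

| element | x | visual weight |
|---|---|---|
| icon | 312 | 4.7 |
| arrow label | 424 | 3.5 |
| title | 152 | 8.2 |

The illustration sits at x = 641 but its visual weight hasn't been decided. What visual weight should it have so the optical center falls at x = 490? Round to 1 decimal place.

w ≈ 25.4

Existing Σw = 16.4 (4.7 + 3.5 + 8.2); existing moment 4.7·312 + 3.5·424 + 8.2·152 = 4196.8.
Balance at x = 490 requires (4196.8 + w·641) / (16.4 + w) = 490.
Solving: w = (490·16.4 − 4196.8) / (641 − 490) = 3839.2 / 151 ≈ 25.43.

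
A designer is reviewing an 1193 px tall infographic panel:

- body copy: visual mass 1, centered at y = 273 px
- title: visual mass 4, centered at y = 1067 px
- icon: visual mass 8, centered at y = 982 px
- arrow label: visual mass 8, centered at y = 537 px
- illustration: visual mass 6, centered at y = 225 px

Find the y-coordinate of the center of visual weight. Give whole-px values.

y ≈ 668

Σw = 1 + 4 + 8 + 8 + 6 = 27.
y: (1·273 + 4·1067 + 8·982 + 8·537 + 6·225) / 27 = 18043 / 27 ≈ 668.26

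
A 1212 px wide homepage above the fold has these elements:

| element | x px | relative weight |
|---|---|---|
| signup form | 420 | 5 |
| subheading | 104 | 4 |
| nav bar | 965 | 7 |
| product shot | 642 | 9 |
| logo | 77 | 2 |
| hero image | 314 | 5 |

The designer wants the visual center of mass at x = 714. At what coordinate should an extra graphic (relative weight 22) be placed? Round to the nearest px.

x ≈ 990

After adding the extra graphic, total weight = 5 + 4 + 7 + 9 + 2 + 5 + 22 = 54.
Along x: (16773 + 22·x) / 54 = 714 (existing moment 5·420 + 4·104 + 7·965 + 9·642 + 2·77 + 5·314 = 16773) ⇒ x = (38556 − 16773) / 22 ≈ 990.14.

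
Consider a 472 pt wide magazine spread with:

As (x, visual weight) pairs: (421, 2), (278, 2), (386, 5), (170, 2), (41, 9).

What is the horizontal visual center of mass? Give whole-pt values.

x ≈ 202

Σw = 2 + 2 + 5 + 2 + 9 = 20.
Σw·x = 2·421 + 2·278 + 5·386 + 2·170 + 9·41 = 4037, so x̄ = 4037/20 ≈ 201.85.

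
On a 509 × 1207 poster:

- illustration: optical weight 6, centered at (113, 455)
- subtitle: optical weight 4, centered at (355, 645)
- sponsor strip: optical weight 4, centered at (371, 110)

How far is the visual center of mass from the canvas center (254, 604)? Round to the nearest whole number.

≈ 193

Σw = 6 + 4 + 4 = 14.
x: (6·113 + 4·355 + 4·371) / 14 = 3582 / 14 ≈ 255.86
y: (6·455 + 4·645 + 4·110) / 14 = 5750 / 14 ≈ 410.71
Relative to (254, 604): Δ = (1.86, -193.29); |Δ| = √(1.86² + -193.29²) ≈ 193.29.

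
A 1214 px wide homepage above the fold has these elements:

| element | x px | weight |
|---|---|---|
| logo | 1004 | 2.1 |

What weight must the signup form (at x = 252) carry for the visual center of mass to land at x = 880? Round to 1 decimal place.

w ≈ 0.4

The single fixed element contributes weight 2.1, moment 2.1·1004 = 2108.4.
Balance at x = 880 requires (2108.4 + w·252) / (2.1 + w) = 880.
So w = (880·2.1 − 2108.4)/(252 − 880) = -260.4/-628 ≈ 0.41.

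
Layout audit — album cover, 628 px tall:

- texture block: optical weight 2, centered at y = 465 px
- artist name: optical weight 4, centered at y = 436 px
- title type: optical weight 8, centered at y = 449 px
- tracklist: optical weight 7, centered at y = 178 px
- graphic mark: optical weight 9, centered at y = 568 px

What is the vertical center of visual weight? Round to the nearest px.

y ≈ 421

Weights sum to 2 + 4 + 8 + 7 + 9 = 30.
y-moment: 2·465 + 4·436 + 8·449 + 7·178 + 9·568 = 12624; centroid 12624/30 ≈ 420.80.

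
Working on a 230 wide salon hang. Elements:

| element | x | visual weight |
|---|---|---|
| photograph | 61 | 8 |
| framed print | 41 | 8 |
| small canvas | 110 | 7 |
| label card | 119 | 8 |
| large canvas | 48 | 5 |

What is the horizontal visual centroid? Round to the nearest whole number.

x ≈ 77

Weights sum to 8 + 8 + 7 + 8 + 5 = 36.
x-moment: 8·61 + 8·41 + 7·110 + 8·119 + 5·48 = 2778; centroid 2778/36 ≈ 77.17.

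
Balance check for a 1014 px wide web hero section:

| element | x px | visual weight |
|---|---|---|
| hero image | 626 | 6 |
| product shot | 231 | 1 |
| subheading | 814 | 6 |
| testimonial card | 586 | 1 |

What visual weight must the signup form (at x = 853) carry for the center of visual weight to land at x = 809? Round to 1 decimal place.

w ≈ 42.5

Fixed elements: Σw = 6 + 1 + 6 + 1 = 14, Σw·x = 6·626 + 1·231 + 6·814 + 1·586 = 9457.
Balance at x = 809 requires (9457 + w·853) / (14 + w) = 809.
Solving: w = (809·14 − 9457) / (853 − 809) = 1869 / 44 ≈ 42.48.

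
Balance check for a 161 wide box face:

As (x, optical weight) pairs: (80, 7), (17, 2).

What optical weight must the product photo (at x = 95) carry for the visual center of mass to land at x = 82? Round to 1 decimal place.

w ≈ 11.1

Existing Σw = 9 (7 + 2); existing moment 7·80 + 2·17 = 594.
Set Σw·x/Σw = 82: (594 + 95w) = 82·(9 + w).
So w = (82·9 − 594)/(95 − 82) = 144/13 ≈ 11.08.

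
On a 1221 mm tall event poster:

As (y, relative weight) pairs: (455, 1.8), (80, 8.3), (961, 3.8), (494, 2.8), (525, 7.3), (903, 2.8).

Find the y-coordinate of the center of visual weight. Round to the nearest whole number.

y ≈ 481

Total weight = 1.8 + 8.3 + 3.8 + 2.8 + 7.3 + 2.8 = 26.8.
y-moment: 1.8·455 + 8.3·80 + 3.8·961 + 2.8·494 + 7.3·525 + 2.8·903 = 12878.9; centroid 12878.9/26.8 ≈ 480.56.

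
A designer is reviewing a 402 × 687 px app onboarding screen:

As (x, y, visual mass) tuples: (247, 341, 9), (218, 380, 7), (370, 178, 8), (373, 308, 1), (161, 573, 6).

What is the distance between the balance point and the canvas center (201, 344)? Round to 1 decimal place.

Σw = 9 + 7 + 8 + 1 + 6 = 31.
x-moment: 9·247 + 7·218 + 8·370 + 1·373 + 6·161 = 8048; centroid 8048/31 ≈ 259.61.
y-moment: 9·341 + 7·380 + 8·178 + 1·308 + 6·573 = 10899; centroid 10899/31 ≈ 351.58.
Offset from (201, 344): Δx ≈ 58.61, Δy ≈ 7.58; distance = √(Δx² + Δy²) ≈ 59.10.

≈ 59.1 px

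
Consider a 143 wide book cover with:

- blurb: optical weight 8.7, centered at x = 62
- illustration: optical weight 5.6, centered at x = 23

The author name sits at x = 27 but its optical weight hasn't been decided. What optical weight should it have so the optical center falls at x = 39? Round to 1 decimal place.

Known weights sum to 8.7 + 5.6 = 14.3; their moment is 8.7·62 + 5.6·23 = 668.2.
Balance at x = 39 requires (668.2 + w·27) / (14.3 + w) = 39.
Rearranging, w·(27 − 39) = 39·14.3 − 668.2 = -110.5, so w ≈ -110.5/-12 = 9.21.

w ≈ 9.2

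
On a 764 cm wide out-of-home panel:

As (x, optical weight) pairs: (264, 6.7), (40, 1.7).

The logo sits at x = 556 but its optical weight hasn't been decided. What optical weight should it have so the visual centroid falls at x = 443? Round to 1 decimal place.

w ≈ 16.7

Fixed elements: Σw = 6.7 + 1.7 = 8.4, Σw·x = 6.7·264 + 1.7·40 = 1836.8.
Set Σw·x/Σw = 443: (1836.8 + 556w) = 443·(8.4 + w).
Rearranging, w·(556 − 443) = 443·8.4 − 1836.8 = 1884.4, so w ≈ 1884.4/113 = 16.68.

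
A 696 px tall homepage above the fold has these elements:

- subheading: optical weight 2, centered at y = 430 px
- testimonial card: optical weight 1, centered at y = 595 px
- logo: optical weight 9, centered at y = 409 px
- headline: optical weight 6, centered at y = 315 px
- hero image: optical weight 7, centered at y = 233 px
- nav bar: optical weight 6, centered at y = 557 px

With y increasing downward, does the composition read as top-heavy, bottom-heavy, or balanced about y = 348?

Weights sum to 2 + 1 + 9 + 6 + 7 + 6 = 31.
Σw·y = 11999; ȳ = 11999/31 ≈ 387.06.
387.1 vs midline 348 → bottom-heavy.

bottom-heavy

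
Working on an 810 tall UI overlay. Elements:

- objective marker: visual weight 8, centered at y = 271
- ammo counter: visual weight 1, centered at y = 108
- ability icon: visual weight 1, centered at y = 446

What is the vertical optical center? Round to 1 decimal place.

y ≈ 272.2

Weights sum to 8 + 1 + 1 = 10.
y: (8·271 + 1·108 + 1·446) / 10 = 2722 / 10 ≈ 272.20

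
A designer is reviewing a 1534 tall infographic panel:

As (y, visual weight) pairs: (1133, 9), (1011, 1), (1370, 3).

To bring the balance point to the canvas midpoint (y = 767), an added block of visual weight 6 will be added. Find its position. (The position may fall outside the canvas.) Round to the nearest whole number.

New total weight: (9 + 1 + 3) + 6 = 19.
y: target moment 19×767 = 14573; current 9·1133 + 1·1011 + 3·1370 = 15318; the added block supplies -745, so y = -745/6 ≈ -124.17.

y ≈ -124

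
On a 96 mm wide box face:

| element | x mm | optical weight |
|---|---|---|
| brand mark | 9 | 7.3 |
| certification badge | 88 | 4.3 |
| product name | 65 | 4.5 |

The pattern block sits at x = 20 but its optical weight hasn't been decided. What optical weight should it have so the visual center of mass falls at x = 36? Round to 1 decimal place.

Existing Σw = 16.1 (7.3 + 4.3 + 4.5); existing moment 7.3·9 + 4.3·88 + 4.5·65 = 736.6.
Balance at x = 36 requires (736.6 + w·20) / (16.1 + w) = 36.
Rearranging, w·(20 − 36) = 36·16.1 − 736.6 = -157.0, so w ≈ -157.0/-16 = 9.81.

w ≈ 9.8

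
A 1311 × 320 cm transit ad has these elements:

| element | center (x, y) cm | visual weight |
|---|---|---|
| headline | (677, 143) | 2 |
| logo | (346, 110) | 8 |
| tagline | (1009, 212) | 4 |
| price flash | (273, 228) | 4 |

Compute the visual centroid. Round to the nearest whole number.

Σw = 2 + 8 + 4 + 4 = 18.
x-moment: 2·677 + 8·346 + 4·1009 + 4·273 = 9250; centroid 9250/18 ≈ 513.89.
y-moment: 2·143 + 8·110 + 4·212 + 4·228 = 2926; centroid 2926/18 ≈ 162.56.

(514, 163)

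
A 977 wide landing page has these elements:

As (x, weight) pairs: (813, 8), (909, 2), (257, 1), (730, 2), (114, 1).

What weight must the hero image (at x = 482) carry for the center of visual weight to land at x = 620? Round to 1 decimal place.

w ≈ 10.7

Fixed elements: Σw = 8 + 2 + 1 + 2 + 1 = 14, Σw·x = 8·813 + 2·909 + 1·257 + 2·730 + 1·114 = 10153.
Set Σw·x/Σw = 620: (10153 + 482w) = 620·(14 + w).
Solving: w = (620·14 − 10153) / (482 − 620) = -1473 / -138 ≈ 10.67.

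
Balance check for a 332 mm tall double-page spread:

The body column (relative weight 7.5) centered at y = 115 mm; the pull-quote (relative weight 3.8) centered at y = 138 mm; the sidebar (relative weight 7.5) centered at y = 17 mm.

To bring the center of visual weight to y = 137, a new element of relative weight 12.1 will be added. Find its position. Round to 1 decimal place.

With the new element, Σw becomes 7.5 + 3.8 + 7.5 + 12.1 = 30.9.
y: need Σw·y = 30.9·137 = 4233.3. Existing = 7.5·115 + 3.8·138 + 7.5·17 = 1514.4. Remainder 2718.9 / 12.1 ≈ 224.70.

y ≈ 224.7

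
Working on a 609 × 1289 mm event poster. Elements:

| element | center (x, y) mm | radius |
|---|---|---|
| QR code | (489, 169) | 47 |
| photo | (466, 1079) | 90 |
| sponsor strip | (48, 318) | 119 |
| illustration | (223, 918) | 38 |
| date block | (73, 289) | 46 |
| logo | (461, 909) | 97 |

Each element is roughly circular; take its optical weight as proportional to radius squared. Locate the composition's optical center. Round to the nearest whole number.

(276, 644)

r² weights: QR code 47² = 2209, photo 90² = 8100, sponsor strip 119² = 14161, illustration 38² = 1444, date block 46² = 2116, logo 97² = 9409. Total = 37439.
x: (2209·489 + 8100·466 + 14161·48 + 1444·223 + 2116·73 + 9409·461) / 37439 = 10348558 / 37439 ≈ 276.41
y: (2209·169 + 8100·1079 + 14161·318 + 1444·918 + 2116·289 + 9409·909) / 37439 = 24106316 / 37439 ≈ 643.88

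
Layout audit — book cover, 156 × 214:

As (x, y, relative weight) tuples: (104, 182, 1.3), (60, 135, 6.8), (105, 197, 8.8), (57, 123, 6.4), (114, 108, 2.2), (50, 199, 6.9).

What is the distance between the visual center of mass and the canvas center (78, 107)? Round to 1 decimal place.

Σw = 1.3 + 6.8 + 8.8 + 6.4 + 2.2 + 6.9 = 32.4.
x: (1.3·104 + 6.8·60 + 8.8·105 + 6.4·57 + 2.2·114 + 6.9·50) / 32.4 = 2427.8 / 32.4 ≈ 74.93
y: (1.3·182 + 6.8·135 + 8.8·197 + 6.4·123 + 2.2·108 + 6.9·199) / 32.4 = 5286.1 / 32.4 ≈ 163.15
Offset from (78, 107): Δx ≈ -3.07, Δy ≈ 56.15; distance = √(Δx² + Δy²) ≈ 56.23.

≈ 56.2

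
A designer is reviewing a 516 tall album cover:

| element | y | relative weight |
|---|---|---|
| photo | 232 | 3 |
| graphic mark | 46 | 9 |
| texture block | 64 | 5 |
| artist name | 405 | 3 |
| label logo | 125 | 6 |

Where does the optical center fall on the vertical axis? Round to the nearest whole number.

Weights sum to 3 + 9 + 5 + 3 + 6 = 26.
Σw·y = 3·232 + 9·46 + 5·64 + 3·405 + 6·125 = 3395, so ȳ = 3395/26 ≈ 130.58.

y ≈ 131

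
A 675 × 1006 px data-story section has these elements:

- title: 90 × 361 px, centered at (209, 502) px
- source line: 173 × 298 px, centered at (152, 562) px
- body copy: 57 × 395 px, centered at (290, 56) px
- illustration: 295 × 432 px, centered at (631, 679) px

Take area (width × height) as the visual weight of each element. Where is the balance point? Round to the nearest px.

(434, 569)

Areas: title 90·361 = 32490, source line 173·298 = 51554, body copy 57·395 = 22515, illustration 295·432 = 127440. Total weight = 233999.
Σw·x = 32490·209 + 51554·152 + 22515·290 + 127440·631 = 101570608, so x̄ = 101570608/233999 ≈ 434.06.
Σw·y = 32490·502 + 51554·562 + 22515·56 + 127440·679 = 133075928, so ȳ = 133075928/233999 ≈ 568.70.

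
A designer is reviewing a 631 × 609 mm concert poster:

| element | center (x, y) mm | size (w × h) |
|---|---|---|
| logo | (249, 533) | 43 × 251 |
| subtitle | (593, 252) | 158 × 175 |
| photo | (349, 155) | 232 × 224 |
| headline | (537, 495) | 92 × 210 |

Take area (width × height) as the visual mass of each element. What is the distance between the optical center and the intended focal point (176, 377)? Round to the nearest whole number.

Areas: logo 43·251 = 10793, subtitle 158·175 = 27650, photo 232·224 = 51968, headline 92·210 = 19320. Total weight = 109731.
x-moment: 10793·249 + 27650·593 + 51968·349 + 19320·537 = 47595579; centroid 47595579/109731 ≈ 433.75.
y-moment: 10793·533 + 27650·252 + 51968·155 + 19320·495 = 30338909; centroid 30338909/109731 ≈ 276.48.
From (176, 377): dx = 257.75, dy = -100.52, so the distance is √(dx²+dy²) ≈ 276.65.

≈ 277 mm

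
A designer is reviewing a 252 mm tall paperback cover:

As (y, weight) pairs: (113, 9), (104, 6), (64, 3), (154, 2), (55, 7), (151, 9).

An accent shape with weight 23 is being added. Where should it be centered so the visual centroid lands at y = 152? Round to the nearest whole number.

New total weight: (9 + 6 + 3 + 2 + 7 + 9) + 23 = 59.
y: target moment 59×152 = 8968; current 9·113 + 6·104 + 3·64 + 2·154 + 7·55 + 9·151 = 3885; the accent shape supplies 5083, so y = 5083/23 ≈ 221.00.

y ≈ 221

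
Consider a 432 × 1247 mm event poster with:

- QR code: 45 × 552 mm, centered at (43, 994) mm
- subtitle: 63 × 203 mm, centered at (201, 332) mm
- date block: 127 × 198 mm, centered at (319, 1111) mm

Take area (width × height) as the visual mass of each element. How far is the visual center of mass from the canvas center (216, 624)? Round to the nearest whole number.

Areas: QR code 45·552 = 24840, subtitle 63·203 = 12789, date block 127·198 = 25146. Total weight = 62775.
Σw·x = 24840·43 + 12789·201 + 25146·319 = 11660283, so x̄ = 11660283/62775 ≈ 185.75.
Σw·y = 24840·994 + 12789·332 + 25146·1111 = 56874114, so ȳ = 56874114/62775 ≈ 906.00.
Offset from (216, 624): Δx ≈ -30.25, Δy ≈ 282.00; distance = √(Δx² + Δy²) ≈ 283.62.

≈ 284 mm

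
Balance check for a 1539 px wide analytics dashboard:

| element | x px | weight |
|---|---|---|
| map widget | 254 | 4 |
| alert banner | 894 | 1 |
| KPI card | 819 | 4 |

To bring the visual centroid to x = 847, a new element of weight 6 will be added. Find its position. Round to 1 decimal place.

x ≈ 1253.2

With the new element, Σw becomes 4 + 1 + 4 + 6 = 15.
Along x: (5186 + 6·x) / 15 = 847 (existing moment 4·254 + 1·894 + 4·819 = 5186) ⇒ x = (12705 − 5186) / 6 ≈ 1253.17.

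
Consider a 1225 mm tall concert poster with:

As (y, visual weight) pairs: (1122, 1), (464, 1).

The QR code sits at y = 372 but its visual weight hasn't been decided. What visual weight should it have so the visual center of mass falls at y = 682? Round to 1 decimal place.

w ≈ 0.7

Known weights sum to 1 + 1 = 2; their moment is 1·1122 + 1·464 = 1586.
For the centroid to hit 682: (1586 + w·372) / (2 + w) = 682.
Rearranging, w·(372 − 682) = 682·2 − 1586 = -222, so w ≈ -222/-310 = 0.72.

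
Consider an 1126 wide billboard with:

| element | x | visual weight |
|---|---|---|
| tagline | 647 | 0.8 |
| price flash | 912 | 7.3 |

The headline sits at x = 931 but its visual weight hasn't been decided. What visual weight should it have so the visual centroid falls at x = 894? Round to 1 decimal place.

Existing Σw = 8.1 (0.8 + 7.3); existing moment 0.8·647 + 7.3·912 = 7175.2.
Balance at x = 894 requires (7175.2 + w·931) / (8.1 + w) = 894.
Rearranging, w·(931 − 894) = 894·8.1 − 7175.2 = 66.2, so w ≈ 66.2/37 = 1.79.

w ≈ 1.8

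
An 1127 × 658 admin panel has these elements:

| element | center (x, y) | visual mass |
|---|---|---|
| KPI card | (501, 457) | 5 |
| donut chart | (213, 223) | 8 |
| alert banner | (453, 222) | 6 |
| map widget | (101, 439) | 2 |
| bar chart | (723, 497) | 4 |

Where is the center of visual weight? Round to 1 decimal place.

Weights sum to 5 + 8 + 6 + 2 + 4 = 25.
Σw·x = 5·501 + 8·213 + 6·453 + 2·101 + 4·723 = 10021, so x̄ = 10021/25 ≈ 400.84.
Σw·y = 5·457 + 8·223 + 6·222 + 2·439 + 4·497 = 8267, so ȳ = 8267/25 ≈ 330.68.

(400.8, 330.7)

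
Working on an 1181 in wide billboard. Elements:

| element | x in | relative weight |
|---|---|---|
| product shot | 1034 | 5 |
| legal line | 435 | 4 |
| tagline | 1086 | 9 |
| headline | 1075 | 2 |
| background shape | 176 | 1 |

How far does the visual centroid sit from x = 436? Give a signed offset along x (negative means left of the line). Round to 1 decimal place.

Weights sum to 5 + 4 + 9 + 2 + 1 = 21.
x-moment: 5·1034 + 4·435 + 9·1086 + 2·1075 + 1·176 = 19010; centroid 19010/21 ≈ 905.24.
Difference: 905.24 − 436 ≈ 469.24.

≈ 469.2 in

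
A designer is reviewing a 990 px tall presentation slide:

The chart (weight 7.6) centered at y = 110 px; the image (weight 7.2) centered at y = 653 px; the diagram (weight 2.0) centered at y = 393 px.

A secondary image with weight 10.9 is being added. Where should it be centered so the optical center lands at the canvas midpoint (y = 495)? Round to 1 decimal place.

New total weight: (7.6 + 7.2 + 2.0) + 10.9 = 27.7.
y: need Σw·y = 27.7·495 = 13711.5. Existing = 7.6·110 + 7.2·653 + 2.0·393 = 6323.6. Remainder 7387.9 / 10.9 ≈ 677.79.

y ≈ 677.8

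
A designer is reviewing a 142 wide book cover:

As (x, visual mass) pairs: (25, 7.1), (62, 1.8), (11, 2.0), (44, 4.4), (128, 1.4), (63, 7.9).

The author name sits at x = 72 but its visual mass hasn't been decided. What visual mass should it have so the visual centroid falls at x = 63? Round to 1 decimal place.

Existing Σw = 24.6 (7.1 + 1.8 + 2.0 + 4.4 + 1.4 + 7.9); existing moment 7.1·25 + 1.8·62 + 2.0·11 + 4.4·44 + 1.4·128 + 7.9·63 = 1181.6.
For the centroid to hit 63: (1181.6 + w·72) / (24.6 + w) = 63.
Rearranging, w·(72 − 63) = 63·24.6 − 1181.6 = 368.2, so w ≈ 368.2/9 = 40.91.

w ≈ 40.9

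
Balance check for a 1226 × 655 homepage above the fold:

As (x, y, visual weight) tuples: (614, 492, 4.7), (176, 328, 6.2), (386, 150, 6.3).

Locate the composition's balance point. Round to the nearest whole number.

Total weight = 4.7 + 6.2 + 6.3 = 17.2.
Σw·x = 4.7·614 + 6.2·176 + 6.3·386 = 6408.8, so x̄ = 6408.8/17.2 ≈ 372.60.
Σw·y = 4.7·492 + 6.2·328 + 6.3·150 = 5291.0, so ȳ = 5291.0/17.2 ≈ 307.62.

(373, 308)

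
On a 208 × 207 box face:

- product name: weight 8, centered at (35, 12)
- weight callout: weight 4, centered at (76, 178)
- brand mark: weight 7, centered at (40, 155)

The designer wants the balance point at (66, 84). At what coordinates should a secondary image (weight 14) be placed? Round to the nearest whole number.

After adding the secondary image, total weight = 8 + 4 + 7 + 14 = 33.
Along x: (864 + 14·x) / 33 = 66 (existing moment 8·35 + 4·76 + 7·40 = 864) ⇒ x = (2178 − 864) / 14 ≈ 93.86.
Along y: (1893 + 14·y) / 33 = 84 (existing moment 8·12 + 4·178 + 7·155 = 1893) ⇒ y = (2772 − 1893) / 14 ≈ 62.79.

(94, 63)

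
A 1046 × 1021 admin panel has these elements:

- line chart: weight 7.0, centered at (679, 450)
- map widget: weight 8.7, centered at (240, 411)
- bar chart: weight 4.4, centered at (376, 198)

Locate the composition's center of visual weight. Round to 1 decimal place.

(422.7, 378.0)

Weights sum to 7.0 + 8.7 + 4.4 = 20.1.
x-moment: 7.0·679 + 8.7·240 + 4.4·376 = 8495.4; centroid 8495.4/20.1 ≈ 422.66.
y-moment: 7.0·450 + 8.7·411 + 4.4·198 = 7596.9; centroid 7596.9/20.1 ≈ 377.96.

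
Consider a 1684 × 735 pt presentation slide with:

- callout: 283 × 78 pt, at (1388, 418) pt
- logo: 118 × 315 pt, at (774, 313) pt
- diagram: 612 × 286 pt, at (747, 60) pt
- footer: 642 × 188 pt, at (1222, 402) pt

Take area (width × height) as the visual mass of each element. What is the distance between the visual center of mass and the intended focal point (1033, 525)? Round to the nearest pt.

≈ 311 pt

Taking area as weight: callout 283·78 = 22074, logo 118·315 = 37170, diagram 612·286 = 175032, footer 642·188 = 120696. Sum 354972.
Σw·x = 22074·1388 + 37170·774 + 175032·747 + 120696·1222 = 337647708, so x̄ = 337647708/354972 ≈ 951.20.
Σw·y = 22074·418 + 37170·313 + 175032·60 + 120696·402 = 79882854, so ȳ = 79882854/354972 ≈ 225.04.
Offset from (1033, 525): Δx ≈ -81.80, Δy ≈ -299.96; distance = √(Δx² + Δy²) ≈ 310.91.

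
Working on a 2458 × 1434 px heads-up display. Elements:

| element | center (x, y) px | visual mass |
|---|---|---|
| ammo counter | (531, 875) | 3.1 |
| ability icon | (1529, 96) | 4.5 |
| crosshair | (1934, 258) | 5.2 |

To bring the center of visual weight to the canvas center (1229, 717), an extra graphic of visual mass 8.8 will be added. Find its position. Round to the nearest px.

(905, 1250)

After adding the extra graphic, total weight = 3.1 + 4.5 + 5.2 + 8.8 = 21.6.
x: need Σw·x = 21.6·1229 = 26546.4. Existing = 3.1·531 + 4.5·1529 + 5.2·1934 = 18583.4. Remainder 7963.0 / 8.8 ≈ 904.89.
y: need Σw·y = 21.6·717 = 15487.2. Existing = 3.1·875 + 4.5·96 + 5.2·258 = 4486.1. Remainder 11001.1 / 8.8 ≈ 1250.12.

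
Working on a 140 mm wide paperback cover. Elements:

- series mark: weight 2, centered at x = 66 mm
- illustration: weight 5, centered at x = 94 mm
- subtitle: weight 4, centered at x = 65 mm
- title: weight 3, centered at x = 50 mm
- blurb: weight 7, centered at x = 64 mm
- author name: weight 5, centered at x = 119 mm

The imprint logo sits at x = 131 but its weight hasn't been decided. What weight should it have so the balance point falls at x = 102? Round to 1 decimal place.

w ≈ 20.6

Fixed elements: Σw = 2 + 5 + 4 + 3 + 7 + 5 = 26, Σw·x = 2·66 + 5·94 + 4·65 + 3·50 + 7·64 + 5·119 = 2055.
Set Σw·x/Σw = 102: (2055 + 131w) = 102·(26 + w).
Solving: w = (102·26 − 2055) / (131 − 102) = 597 / 29 ≈ 20.59.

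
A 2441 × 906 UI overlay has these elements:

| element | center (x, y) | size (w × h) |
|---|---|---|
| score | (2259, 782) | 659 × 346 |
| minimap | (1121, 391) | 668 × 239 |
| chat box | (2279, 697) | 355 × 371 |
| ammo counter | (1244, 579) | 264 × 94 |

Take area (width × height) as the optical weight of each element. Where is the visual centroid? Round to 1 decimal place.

(1883.7, 637.5)

Taking area as weight: score 659·346 = 228014, minimap 668·239 = 159652, chat box 355·371 = 131705, ammo counter 264·94 = 24816. Sum 544187.
Σw·x = 228014·2259 + 159652·1121 + 131705·2279 + 24816·1244 = 1025080317, so x̄ = 1025080317/544187 ≈ 1883.69.
Σw·y = 228014·782 + 159652·391 + 131705·697 + 24816·579 = 346897729, so ȳ = 346897729/544187 ≈ 637.46.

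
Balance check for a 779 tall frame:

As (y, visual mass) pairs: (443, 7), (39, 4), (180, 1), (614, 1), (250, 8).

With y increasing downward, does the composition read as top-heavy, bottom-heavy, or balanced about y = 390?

top-heavy

Weights sum to 7 + 4 + 1 + 1 + 8 = 21.
y-moment: 7·443 + 4·39 + 1·180 + 1·614 + 8·250 = 6051; centroid 6051/21 ≈ 288.14.
288.1 vs midline 390 → top-heavy.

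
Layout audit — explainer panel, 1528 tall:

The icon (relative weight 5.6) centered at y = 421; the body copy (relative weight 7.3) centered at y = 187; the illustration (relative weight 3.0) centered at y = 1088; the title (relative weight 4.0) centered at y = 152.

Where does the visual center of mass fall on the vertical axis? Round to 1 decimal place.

y ≈ 381.6

Weights sum to 5.6 + 7.3 + 3.0 + 4.0 = 19.9.
y-moment: 5.6·421 + 7.3·187 + 3.0·1088 + 4.0·152 = 7594.7; centroid 7594.7/19.9 ≈ 381.64.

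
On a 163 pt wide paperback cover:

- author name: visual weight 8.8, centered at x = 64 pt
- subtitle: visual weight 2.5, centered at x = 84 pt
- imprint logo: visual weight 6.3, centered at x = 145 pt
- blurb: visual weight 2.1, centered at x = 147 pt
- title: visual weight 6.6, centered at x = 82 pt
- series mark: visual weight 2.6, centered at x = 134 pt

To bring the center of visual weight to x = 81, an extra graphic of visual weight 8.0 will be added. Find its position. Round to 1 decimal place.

x ≈ 13.0

New total weight: (8.8 + 2.5 + 6.3 + 2.1 + 6.6 + 2.6) + 8.0 = 36.9.
x: target moment 36.9×81 = 2988.9; current 8.8·64 + 2.5·84 + 6.3·145 + 2.1·147 + 6.6·82 + 2.6·134 = 2885.0; the extra graphic supplies 103.9, so x = 103.9/8.0 ≈ 12.99.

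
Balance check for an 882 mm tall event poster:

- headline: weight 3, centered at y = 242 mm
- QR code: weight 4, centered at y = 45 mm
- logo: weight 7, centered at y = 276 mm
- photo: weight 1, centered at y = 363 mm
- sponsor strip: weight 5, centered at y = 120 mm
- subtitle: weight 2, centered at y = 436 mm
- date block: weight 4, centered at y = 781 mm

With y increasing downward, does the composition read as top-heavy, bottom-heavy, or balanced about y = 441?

Weights sum to 3 + 4 + 7 + 1 + 5 + 2 + 4 = 26.
Σw·y = 7797; ȳ = 7797/26 ≈ 299.88.
Since 299.9 is above (smaller y than) 441, the composition reads top-heavy.

top-heavy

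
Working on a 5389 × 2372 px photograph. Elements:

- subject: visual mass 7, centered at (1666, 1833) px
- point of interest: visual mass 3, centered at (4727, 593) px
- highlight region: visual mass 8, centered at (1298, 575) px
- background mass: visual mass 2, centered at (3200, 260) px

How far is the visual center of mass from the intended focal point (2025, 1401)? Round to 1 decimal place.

Total weight = 7 + 3 + 8 + 2 = 20.
x-moment: 7·1666 + 3·4727 + 8·1298 + 2·3200 = 42627; centroid 42627/20 ≈ 2131.35.
y-moment: 7·1833 + 3·593 + 8·575 + 2·260 = 19730; centroid 19730/20 ≈ 986.50.
Offset from (2025, 1401): Δx ≈ 106.35, Δy ≈ -414.50; distance = √(Δx² + Δy²) ≈ 427.93.

≈ 427.9 px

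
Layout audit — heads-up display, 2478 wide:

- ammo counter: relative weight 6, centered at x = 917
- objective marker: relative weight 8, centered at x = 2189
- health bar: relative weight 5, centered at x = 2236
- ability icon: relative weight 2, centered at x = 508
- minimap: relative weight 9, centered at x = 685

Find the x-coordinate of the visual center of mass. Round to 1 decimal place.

Weights sum to 6 + 8 + 5 + 2 + 9 = 30.
Σw·x = 6·917 + 8·2189 + 5·2236 + 2·508 + 9·685 = 41375, so x̄ = 41375/30 ≈ 1379.17.

x ≈ 1379.2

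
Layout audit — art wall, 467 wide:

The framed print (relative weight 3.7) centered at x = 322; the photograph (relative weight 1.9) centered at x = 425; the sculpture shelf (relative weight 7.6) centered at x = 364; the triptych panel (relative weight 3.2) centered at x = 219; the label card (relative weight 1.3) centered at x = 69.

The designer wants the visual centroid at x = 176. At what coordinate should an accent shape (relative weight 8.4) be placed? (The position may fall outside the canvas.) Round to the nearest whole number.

x ≈ -115

After adding the accent shape, total weight = 3.7 + 1.9 + 7.6 + 3.2 + 1.3 + 8.4 = 26.1.
x: need Σw·x = 26.1·176 = 4593.6. Existing = 3.7·322 + 1.9·425 + 7.6·364 + 3.2·219 + 1.3·69 = 5555.8. Remainder -962.2 / 8.4 ≈ -114.55.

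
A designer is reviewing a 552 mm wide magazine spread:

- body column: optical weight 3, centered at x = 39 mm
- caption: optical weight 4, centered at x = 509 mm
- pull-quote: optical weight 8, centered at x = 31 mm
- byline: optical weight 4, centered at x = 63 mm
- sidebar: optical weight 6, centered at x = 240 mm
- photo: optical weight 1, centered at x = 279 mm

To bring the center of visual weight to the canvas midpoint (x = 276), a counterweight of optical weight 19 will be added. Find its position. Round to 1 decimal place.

x ≈ 423.6

With the counterweight, Σw becomes 3 + 4 + 8 + 4 + 6 + 1 + 19 = 45.
Along x: (4372 + 19·x) / 45 = 276 (existing moment 3·39 + 4·509 + 8·31 + 4·63 + 6·240 + 1·279 = 4372) ⇒ x = (12420 − 4372) / 19 ≈ 423.58.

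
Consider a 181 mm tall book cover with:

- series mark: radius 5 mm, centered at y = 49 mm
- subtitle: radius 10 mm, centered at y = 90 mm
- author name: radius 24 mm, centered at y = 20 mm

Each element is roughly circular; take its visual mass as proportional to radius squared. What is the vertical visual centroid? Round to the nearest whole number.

y ≈ 31

r² weights: series mark 5² = 25, subtitle 10² = 100, author name 24² = 576. Total = 701.
y-moment: 25·49 + 100·90 + 576·20 = 21745; centroid 21745/701 ≈ 31.02.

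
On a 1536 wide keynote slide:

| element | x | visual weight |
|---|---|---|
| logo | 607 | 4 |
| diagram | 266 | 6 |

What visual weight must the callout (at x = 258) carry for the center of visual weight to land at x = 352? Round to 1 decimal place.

Known weights sum to 4 + 6 = 10; their moment is 4·607 + 6·266 = 4024.
Balance at x = 352 requires (4024 + w·258) / (10 + w) = 352.
So w = (352·10 − 4024)/(258 − 352) = -504/-94 ≈ 5.36.

w ≈ 5.4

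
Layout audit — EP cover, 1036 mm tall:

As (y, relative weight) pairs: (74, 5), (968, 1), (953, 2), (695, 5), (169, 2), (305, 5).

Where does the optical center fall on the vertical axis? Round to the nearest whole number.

y ≈ 429

Σw = 5 + 1 + 2 + 5 + 2 + 5 = 20.
y-moment: 5·74 + 1·968 + 2·953 + 5·695 + 2·169 + 5·305 = 8582; centroid 8582/20 ≈ 429.10.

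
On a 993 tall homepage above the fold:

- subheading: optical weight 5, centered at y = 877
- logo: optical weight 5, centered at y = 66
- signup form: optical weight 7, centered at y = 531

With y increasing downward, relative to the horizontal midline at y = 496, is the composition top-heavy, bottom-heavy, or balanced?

balanced

Σw = 5 + 5 + 7 = 17.
Σw·y = 5·877 + 5·66 + 7·531 = 8432, so ȳ = 8432/17 ≈ 496.00.
496.00 = 496 exactly: balanced.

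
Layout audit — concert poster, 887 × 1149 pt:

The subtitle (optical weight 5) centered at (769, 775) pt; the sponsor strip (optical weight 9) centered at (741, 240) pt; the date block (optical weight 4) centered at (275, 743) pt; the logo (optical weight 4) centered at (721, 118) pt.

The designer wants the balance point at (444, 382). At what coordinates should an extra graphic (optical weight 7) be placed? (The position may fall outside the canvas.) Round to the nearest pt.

(-232, 228)

With the extra graphic, Σw becomes 5 + 9 + 4 + 4 + 7 = 29.
Along x: (14498 + 7·x) / 29 = 444 (existing moment 5·769 + 9·741 + 4·275 + 4·721 = 14498) ⇒ x = (12876 − 14498) / 7 ≈ -231.71.
Along y: (9479 + 7·y) / 29 = 382 (existing moment 5·775 + 9·240 + 4·743 + 4·118 = 9479) ⇒ y = (11078 − 9479) / 7 ≈ 228.43.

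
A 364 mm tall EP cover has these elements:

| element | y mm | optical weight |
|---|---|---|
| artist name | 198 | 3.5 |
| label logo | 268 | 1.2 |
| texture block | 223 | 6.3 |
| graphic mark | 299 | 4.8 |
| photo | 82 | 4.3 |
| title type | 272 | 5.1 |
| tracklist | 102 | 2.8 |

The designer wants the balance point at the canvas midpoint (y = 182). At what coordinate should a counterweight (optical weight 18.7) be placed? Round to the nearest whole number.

y ≈ 140

New total weight: (3.5 + 1.2 + 6.3 + 4.8 + 4.3 + 5.1 + 2.8) + 18.7 = 46.7.
y: target moment 46.7×182 = 8499.4; current 3.5·198 + 1.2·268 + 6.3·223 + 4.8·299 + 4.3·82 + 5.1·272 + 2.8·102 = 5880.1; the counterweight supplies 2619.3, so y = 2619.3/18.7 ≈ 140.07.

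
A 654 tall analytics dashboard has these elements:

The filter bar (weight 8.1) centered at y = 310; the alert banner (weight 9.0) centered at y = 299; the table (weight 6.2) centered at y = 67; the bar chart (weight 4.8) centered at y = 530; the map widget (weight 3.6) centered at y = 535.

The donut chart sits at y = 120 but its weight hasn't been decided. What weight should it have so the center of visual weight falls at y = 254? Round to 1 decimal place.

w ≈ 15.2

Known weights sum to 8.1 + 9.0 + 6.2 + 4.8 + 3.6 = 31.7; their moment is 8.1·310 + 9.0·299 + 6.2·67 + 4.8·530 + 3.6·535 = 10087.4.
Set Σw·y/Σw = 254: (10087.4 + 120w) = 254·(31.7 + w).
Solving: w = (254·31.7 − 10087.4) / (120 − 254) = -2035.6 / -134 ≈ 15.19.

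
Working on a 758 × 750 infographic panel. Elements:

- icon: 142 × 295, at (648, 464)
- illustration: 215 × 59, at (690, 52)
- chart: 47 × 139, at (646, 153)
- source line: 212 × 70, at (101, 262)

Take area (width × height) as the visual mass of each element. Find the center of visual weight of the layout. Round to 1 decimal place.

Areas → weights: icon 142·295 = 41890, illustration 215·59 = 12685, chart 47·139 = 6533, source line 212·70 = 14840; Σw = 75948.
x: (41890·648 + 12685·690 + 6533·646 + 14840·101) / 75948 = 41616528 / 75948 ≈ 547.96
y: (41890·464 + 12685·52 + 6533·153 + 14840·262) / 75948 = 24984209 / 75948 ≈ 328.96

(548.0, 329.0)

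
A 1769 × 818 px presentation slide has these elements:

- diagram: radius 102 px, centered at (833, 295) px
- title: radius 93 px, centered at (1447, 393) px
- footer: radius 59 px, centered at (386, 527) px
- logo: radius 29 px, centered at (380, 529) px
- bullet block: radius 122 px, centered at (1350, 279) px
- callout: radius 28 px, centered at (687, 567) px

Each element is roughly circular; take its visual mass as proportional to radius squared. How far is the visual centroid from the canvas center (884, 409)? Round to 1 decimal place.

Weights ∝ r²: diagram 102² = 10404, title 93² = 8649, footer 59² = 3481, logo 29² = 841, bullet block 122² = 14884, callout 28² = 784; Σw = 39043.
x: (10404·833 + 8649·1447 + 3481·386 + 841·380 + 14884·1350 + 784·687) / 39043 = 43476889 / 39043 ≈ 1113.56
y: (10404·295 + 8649·393 + 3481·527 + 841·529 + 14884·279 + 784·567) / 39043 = 13344777 / 39043 ≈ 341.80
From (884, 409): dx = 229.56, dy = -67.20, so the distance is √(dx²+dy²) ≈ 239.20.

≈ 239.2 px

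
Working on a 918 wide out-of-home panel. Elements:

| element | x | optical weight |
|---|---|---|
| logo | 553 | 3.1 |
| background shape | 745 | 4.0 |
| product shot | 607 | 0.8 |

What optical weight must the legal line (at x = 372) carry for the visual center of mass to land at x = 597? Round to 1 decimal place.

w ≈ 2.1

Fixed elements: Σw = 3.1 + 4.0 + 0.8 = 7.9, Σw·x = 3.1·553 + 4.0·745 + 0.8·607 = 5179.9.
For the centroid to hit 597: (5179.9 + w·372) / (7.9 + w) = 597.
Solving: w = (597·7.9 − 5179.9) / (372 − 597) = -463.6 / -225 ≈ 2.06.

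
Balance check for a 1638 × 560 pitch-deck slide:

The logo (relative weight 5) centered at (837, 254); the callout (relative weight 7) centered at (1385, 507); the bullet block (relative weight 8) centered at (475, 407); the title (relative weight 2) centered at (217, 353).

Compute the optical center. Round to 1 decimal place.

(823.4, 399.1)

Weights sum to 5 + 7 + 8 + 2 = 22.
Σw·x = 5·837 + 7·1385 + 8·475 + 2·217 = 18114, so x̄ = 18114/22 ≈ 823.36.
Σw·y = 5·254 + 7·507 + 8·407 + 2·353 = 8781, so ȳ = 8781/22 ≈ 399.14.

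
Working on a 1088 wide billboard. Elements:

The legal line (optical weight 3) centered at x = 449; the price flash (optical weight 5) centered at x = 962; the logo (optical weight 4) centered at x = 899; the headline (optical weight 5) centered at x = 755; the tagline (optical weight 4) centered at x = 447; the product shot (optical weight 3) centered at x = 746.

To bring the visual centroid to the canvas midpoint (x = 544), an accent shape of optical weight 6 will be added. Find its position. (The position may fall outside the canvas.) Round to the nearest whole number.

x ≈ -206

After adding the accent shape, total weight = 3 + 5 + 4 + 5 + 4 + 3 + 6 = 30.
x: need Σw·x = 30·544 = 16320. Existing = 3·449 + 5·962 + 4·899 + 5·755 + 4·447 + 3·746 = 17554. Remainder -1234 / 6 ≈ -205.67.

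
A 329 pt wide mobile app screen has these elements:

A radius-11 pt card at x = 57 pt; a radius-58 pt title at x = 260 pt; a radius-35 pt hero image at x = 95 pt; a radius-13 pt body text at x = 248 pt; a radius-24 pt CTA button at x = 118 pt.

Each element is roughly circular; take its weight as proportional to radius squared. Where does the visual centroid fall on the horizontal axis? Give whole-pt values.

x ≈ 203

Weights ∝ r²: card 11² = 121, title 58² = 3364, hero image 35² = 1225, body text 13² = 169, CTA button 24² = 576; Σw = 5455.
x-moment: 121·57 + 3364·260 + 1225·95 + 169·248 + 576·118 = 1107792; centroid 1107792/5455 ≈ 203.08.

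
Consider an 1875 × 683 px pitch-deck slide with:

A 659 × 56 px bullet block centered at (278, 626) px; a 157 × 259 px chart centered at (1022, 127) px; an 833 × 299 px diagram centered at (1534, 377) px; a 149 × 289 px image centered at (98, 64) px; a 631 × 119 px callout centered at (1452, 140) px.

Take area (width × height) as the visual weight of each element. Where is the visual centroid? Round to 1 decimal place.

Taking area as weight: bullet block 659·56 = 36904, chart 157·259 = 40663, diagram 833·299 = 249067, image 149·289 = 43061, callout 631·119 = 75089. Sum 444784.
x: (36904·278 + 40663·1022 + 249067·1534 + 43061·98 + 75089·1452) / 444784 = 547134882 / 444784 ≈ 1230.11
y: (36904·626 + 40663·127 + 249067·377 + 43061·64 + 75089·140) / 444784 = 135432728 / 444784 ≈ 304.49

(1230.1, 304.5)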